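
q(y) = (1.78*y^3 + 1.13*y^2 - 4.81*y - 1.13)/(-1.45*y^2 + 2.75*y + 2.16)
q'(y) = (2.9*y - 2.75)*(1.78*y^3 + 1.13*y^2 - 4.81*y - 1.13)/(-1.45*y^2 + 2.75*y + 2.16)^2 + (5.34*y^2 + 2.26*y - 4.81)/(-1.45*y^2 + 2.75*y + 2.16) = (-2.581*y^4 + 9.79*y^3 + 7.6674*y^2 + 1.6046*y - 7.2821)/(2.1025*y^4 - 7.975*y^3 + 1.2985*y^2 + 11.88*y + 4.6656)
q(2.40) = 45.20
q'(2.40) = 543.29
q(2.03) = 4.90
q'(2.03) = 21.02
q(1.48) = -0.00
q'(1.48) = 3.35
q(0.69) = -0.99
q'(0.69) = 0.01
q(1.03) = -0.85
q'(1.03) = 0.86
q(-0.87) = -2.06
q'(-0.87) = -6.11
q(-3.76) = 2.15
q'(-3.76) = -1.14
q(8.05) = -13.81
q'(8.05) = -1.08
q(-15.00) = 15.55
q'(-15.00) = -1.21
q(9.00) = -14.85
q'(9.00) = -1.12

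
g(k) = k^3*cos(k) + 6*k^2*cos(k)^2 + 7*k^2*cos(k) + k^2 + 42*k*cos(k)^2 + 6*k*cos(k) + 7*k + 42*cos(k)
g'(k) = -k^3*sin(k) - 12*k^2*sin(k)*cos(k) - 7*k^2*sin(k) + 3*k^2*cos(k) - 84*k*sin(k)*cos(k) - 6*k*sin(k) + 12*k*cos(k)^2 + 14*k*cos(k) + 2*k - 42*sin(k) + 42*cos(k)^2 + 6*cos(k) + 7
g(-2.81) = -129.98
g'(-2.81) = 80.35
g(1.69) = 6.78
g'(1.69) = -48.89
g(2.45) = 18.20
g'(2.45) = 73.49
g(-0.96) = 6.74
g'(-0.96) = 13.98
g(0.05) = 44.73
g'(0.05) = 53.97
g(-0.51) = 17.02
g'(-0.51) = 35.91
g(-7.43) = -4.39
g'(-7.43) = 2.35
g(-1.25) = 2.24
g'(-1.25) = 20.49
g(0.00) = 42.00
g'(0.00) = 55.00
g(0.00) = 42.00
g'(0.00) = 55.00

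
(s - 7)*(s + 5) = s^2 - 2*s - 35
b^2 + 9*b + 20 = (b + 4)*(b + 5)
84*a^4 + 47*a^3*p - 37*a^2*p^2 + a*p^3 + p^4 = (-4*a + p)*(-3*a + p)*(a + p)*(7*a + p)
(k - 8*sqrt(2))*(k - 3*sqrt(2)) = k^2 - 11*sqrt(2)*k + 48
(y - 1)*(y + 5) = y^2 + 4*y - 5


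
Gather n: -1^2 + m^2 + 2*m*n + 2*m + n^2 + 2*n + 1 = m^2 + 2*m + n^2 + n*(2*m + 2)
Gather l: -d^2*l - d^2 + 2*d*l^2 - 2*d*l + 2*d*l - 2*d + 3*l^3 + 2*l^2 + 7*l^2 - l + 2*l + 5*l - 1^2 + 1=-d^2 - 2*d + 3*l^3 + l^2*(2*d + 9) + l*(6 - d^2)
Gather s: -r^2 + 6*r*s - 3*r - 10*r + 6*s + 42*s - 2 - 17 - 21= -r^2 - 13*r + s*(6*r + 48) - 40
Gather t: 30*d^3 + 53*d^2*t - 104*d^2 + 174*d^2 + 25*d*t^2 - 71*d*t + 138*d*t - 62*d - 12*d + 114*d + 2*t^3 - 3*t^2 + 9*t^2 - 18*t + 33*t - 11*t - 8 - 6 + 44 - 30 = 30*d^3 + 70*d^2 + 40*d + 2*t^3 + t^2*(25*d + 6) + t*(53*d^2 + 67*d + 4)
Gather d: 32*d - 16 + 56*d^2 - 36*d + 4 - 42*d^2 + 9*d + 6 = 14*d^2 + 5*d - 6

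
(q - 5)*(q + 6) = q^2 + q - 30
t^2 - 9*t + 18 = (t - 6)*(t - 3)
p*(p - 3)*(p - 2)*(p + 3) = p^4 - 2*p^3 - 9*p^2 + 18*p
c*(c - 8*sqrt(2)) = c^2 - 8*sqrt(2)*c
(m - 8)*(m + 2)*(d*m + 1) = d*m^3 - 6*d*m^2 - 16*d*m + m^2 - 6*m - 16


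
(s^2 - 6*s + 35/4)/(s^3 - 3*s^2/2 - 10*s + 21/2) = (s - 5/2)/(s^2 + 2*s - 3)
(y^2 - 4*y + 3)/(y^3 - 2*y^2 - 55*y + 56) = (y - 3)/(y^2 - y - 56)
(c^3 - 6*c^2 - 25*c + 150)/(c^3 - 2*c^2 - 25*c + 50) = (c - 6)/(c - 2)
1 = 1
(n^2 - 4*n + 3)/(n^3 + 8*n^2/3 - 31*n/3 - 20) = 3*(n - 1)/(3*n^2 + 17*n + 20)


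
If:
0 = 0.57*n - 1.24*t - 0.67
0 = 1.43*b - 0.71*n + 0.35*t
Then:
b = 0.835357624831309*t + 0.583609373083057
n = 2.17543859649123*t + 1.17543859649123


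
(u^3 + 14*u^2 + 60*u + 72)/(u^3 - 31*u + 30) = (u^2 + 8*u + 12)/(u^2 - 6*u + 5)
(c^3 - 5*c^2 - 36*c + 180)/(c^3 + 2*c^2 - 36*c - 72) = (c - 5)/(c + 2)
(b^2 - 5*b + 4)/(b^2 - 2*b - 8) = (b - 1)/(b + 2)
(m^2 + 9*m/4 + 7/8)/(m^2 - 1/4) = (4*m + 7)/(2*(2*m - 1))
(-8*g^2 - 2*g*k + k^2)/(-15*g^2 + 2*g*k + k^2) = (-8*g^2 - 2*g*k + k^2)/(-15*g^2 + 2*g*k + k^2)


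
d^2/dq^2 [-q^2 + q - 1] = -2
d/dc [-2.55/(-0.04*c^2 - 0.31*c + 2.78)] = (-0.204*c - 0.7905)/(0.04*c^2 + 0.31*c - 2.78)^2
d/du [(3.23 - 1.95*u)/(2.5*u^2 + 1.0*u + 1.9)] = (4.875*u^2 - 16.15*u - 6.935)/(6.25*u^4 + 5.0*u^3 + 10.5*u^2 + 3.8*u + 3.61)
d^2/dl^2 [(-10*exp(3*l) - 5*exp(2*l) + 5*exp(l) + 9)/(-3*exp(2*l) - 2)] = (90*exp(6*l) + 75*exp(4*l) - 444*exp(3*l) + 540*exp(2*l) + 296*exp(l) - 20)*exp(l)/(27*exp(6*l) + 54*exp(4*l) + 36*exp(2*l) + 8)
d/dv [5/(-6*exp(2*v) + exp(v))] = 5*(12*exp(v) - 1)*exp(-v)/(6*exp(v) - 1)^2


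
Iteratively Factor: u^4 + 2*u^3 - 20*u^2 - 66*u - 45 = (u + 3)*(u^3 - u^2 - 17*u - 15) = (u - 5)*(u + 3)*(u^2 + 4*u + 3) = (u - 5)*(u + 3)^2*(u + 1)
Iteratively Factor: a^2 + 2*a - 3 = (a - 1)*(a + 3)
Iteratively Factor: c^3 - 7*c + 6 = (c - 1)*(c^2 + c - 6) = (c - 2)*(c - 1)*(c + 3)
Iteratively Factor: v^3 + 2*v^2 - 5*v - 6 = (v + 1)*(v^2 + v - 6) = (v - 2)*(v + 1)*(v + 3)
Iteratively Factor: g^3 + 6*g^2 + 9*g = (g + 3)*(g^2 + 3*g) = (g + 3)^2*(g)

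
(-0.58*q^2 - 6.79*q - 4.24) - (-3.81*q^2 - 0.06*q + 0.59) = 3.23*q^2 - 6.73*q - 4.83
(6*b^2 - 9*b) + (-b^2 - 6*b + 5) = 5*b^2 - 15*b + 5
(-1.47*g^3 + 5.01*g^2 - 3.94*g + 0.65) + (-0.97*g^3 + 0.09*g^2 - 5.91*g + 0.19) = -2.44*g^3 + 5.1*g^2 - 9.85*g + 0.84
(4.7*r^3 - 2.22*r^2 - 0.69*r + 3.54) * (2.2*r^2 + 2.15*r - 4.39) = 10.34*r^5 + 5.221*r^4 - 26.924*r^3 + 16.0503*r^2 + 10.6401*r - 15.5406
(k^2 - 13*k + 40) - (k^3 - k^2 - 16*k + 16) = -k^3 + 2*k^2 + 3*k + 24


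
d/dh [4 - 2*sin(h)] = -2*cos(h)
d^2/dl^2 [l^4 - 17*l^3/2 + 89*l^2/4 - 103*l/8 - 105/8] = 12*l^2 - 51*l + 89/2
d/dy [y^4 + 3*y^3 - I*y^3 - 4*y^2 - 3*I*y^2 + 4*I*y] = 4*y^3 + y^2*(9 - 3*I) + y*(-8 - 6*I) + 4*I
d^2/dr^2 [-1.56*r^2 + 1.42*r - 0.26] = -3.12000000000000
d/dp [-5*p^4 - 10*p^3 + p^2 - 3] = 2*p*(-10*p^2 - 15*p + 1)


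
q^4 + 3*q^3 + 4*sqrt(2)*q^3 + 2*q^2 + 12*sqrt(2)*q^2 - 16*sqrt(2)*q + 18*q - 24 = (q - 1)*(q + 4)*(q + sqrt(2))*(q + 3*sqrt(2))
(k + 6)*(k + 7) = k^2 + 13*k + 42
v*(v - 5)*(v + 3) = v^3 - 2*v^2 - 15*v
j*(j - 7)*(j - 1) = j^3 - 8*j^2 + 7*j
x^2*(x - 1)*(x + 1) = x^4 - x^2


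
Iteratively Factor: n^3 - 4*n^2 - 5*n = (n)*(n^2 - 4*n - 5) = n*(n - 5)*(n + 1)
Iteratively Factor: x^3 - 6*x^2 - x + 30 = (x + 2)*(x^2 - 8*x + 15) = (x - 3)*(x + 2)*(x - 5)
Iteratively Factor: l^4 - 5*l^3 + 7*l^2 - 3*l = (l - 1)*(l^3 - 4*l^2 + 3*l) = (l - 1)^2*(l^2 - 3*l) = (l - 3)*(l - 1)^2*(l)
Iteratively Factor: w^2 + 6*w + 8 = (w + 4)*(w + 2)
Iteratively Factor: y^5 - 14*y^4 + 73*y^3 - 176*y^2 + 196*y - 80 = (y - 1)*(y^4 - 13*y^3 + 60*y^2 - 116*y + 80) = (y - 4)*(y - 1)*(y^3 - 9*y^2 + 24*y - 20) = (y - 4)*(y - 2)*(y - 1)*(y^2 - 7*y + 10) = (y - 5)*(y - 4)*(y - 2)*(y - 1)*(y - 2)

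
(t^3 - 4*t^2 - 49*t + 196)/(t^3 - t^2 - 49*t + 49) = (t - 4)/(t - 1)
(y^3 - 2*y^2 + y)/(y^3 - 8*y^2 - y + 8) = y*(y - 1)/(y^2 - 7*y - 8)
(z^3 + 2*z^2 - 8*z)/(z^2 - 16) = z*(z - 2)/(z - 4)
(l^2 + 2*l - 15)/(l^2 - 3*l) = (l + 5)/l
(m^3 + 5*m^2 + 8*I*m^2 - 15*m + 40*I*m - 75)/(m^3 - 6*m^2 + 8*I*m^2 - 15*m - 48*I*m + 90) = (m + 5)/(m - 6)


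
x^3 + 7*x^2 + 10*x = x*(x + 2)*(x + 5)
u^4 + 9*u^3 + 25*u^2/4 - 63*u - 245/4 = (u - 5/2)*(u + 1)*(u + 7/2)*(u + 7)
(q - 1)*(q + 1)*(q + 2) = q^3 + 2*q^2 - q - 2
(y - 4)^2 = y^2 - 8*y + 16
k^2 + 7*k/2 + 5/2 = (k + 1)*(k + 5/2)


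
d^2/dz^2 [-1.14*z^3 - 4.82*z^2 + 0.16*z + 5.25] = -6.84*z - 9.64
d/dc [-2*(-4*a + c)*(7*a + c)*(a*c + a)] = 2*a*(28*a^2 - 6*a*c - 3*a - 3*c^2 - 2*c)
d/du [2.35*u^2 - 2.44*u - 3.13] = 4.7*u - 2.44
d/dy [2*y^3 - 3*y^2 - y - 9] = 6*y^2 - 6*y - 1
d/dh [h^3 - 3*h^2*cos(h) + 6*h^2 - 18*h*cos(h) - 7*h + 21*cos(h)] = 3*h^2*sin(h) + 3*h^2 + 18*h*sin(h) - 6*h*cos(h) + 12*h - 21*sin(h) - 18*cos(h) - 7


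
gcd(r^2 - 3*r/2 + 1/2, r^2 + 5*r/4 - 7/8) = r - 1/2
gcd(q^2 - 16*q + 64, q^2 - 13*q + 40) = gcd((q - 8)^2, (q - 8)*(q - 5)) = q - 8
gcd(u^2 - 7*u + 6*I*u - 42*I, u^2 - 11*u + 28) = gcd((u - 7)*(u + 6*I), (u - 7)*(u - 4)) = u - 7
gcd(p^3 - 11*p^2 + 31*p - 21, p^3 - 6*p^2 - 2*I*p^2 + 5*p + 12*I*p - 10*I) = p - 1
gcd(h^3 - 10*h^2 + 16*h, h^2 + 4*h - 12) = h - 2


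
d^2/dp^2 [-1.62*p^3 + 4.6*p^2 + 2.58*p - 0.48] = 9.2 - 9.72*p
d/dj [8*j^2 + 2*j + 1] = 16*j + 2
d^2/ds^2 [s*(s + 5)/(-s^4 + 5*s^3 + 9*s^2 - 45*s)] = 2*(-3*s^5 - 15*s^4 + 166*s^3 + 30*s^2 - 675*s - 1935)/(s^9 - 15*s^8 + 48*s^7 + 280*s^6 - 1782*s^5 - 270*s^4 + 17496*s^3 - 19440*s^2 - 54675*s + 91125)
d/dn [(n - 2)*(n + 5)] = 2*n + 3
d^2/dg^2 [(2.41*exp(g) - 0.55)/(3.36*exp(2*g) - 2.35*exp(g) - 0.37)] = (27.207936*exp(4*g) - 5.80776*exp(3*g) + 31.005072*exp(2*g) - 7.86791*exp(g) + 0.808154)*exp(g)/(37.933056*exp(6*g) - 79.59168*exp(5*g) + 43.135344*exp(4*g) + 4.551245*exp(3*g) - 4.750023*exp(2*g) - 0.965145*exp(g) - 0.050653)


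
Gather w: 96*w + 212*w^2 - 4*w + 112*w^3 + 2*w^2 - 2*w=112*w^3 + 214*w^2 + 90*w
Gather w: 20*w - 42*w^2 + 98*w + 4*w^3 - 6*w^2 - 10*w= 4*w^3 - 48*w^2 + 108*w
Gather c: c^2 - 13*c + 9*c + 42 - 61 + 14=c^2 - 4*c - 5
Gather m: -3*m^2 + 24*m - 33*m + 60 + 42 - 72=-3*m^2 - 9*m + 30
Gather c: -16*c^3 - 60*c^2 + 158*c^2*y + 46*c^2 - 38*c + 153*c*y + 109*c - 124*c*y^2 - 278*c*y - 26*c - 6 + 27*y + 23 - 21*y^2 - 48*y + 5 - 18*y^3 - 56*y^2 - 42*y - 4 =-16*c^3 + c^2*(158*y - 14) + c*(-124*y^2 - 125*y + 45) - 18*y^3 - 77*y^2 - 63*y + 18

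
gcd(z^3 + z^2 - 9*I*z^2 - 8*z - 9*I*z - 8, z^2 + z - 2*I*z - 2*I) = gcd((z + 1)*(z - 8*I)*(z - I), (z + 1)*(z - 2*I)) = z + 1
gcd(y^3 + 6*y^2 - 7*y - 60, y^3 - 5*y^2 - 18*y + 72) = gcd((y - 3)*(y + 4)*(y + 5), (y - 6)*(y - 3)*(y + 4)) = y^2 + y - 12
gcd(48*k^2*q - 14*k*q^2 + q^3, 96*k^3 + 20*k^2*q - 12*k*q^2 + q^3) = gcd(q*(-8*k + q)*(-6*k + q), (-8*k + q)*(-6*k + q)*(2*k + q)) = 48*k^2 - 14*k*q + q^2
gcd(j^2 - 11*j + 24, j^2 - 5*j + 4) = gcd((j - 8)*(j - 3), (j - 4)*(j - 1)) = 1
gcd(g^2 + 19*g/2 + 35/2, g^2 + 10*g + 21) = g + 7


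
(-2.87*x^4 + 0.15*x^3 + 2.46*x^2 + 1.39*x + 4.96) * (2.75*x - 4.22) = -7.8925*x^5 + 12.5239*x^4 + 6.132*x^3 - 6.5587*x^2 + 7.7742*x - 20.9312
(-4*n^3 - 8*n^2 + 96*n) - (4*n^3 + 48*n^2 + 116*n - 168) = -8*n^3 - 56*n^2 - 20*n + 168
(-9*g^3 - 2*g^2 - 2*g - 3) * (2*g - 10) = -18*g^4 + 86*g^3 + 16*g^2 + 14*g + 30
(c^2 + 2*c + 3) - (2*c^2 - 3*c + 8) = -c^2 + 5*c - 5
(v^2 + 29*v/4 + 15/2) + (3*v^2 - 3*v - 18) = 4*v^2 + 17*v/4 - 21/2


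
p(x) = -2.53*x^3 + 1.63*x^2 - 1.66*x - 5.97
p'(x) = -7.59*x^2 + 3.26*x - 1.66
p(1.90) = -20.59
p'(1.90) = -22.87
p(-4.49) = 263.36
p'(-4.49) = -169.31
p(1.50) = -13.33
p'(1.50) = -13.85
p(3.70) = -117.95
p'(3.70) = -93.51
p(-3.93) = 179.30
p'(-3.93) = -131.70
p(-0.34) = -5.12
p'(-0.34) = -3.65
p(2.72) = -49.34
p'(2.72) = -48.95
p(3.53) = -102.81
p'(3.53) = -84.73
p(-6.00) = 609.15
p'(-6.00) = -294.46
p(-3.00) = 81.99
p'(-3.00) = -79.75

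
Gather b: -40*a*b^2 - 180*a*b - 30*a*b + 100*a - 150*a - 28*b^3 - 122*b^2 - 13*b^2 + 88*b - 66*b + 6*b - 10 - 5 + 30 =-50*a - 28*b^3 + b^2*(-40*a - 135) + b*(28 - 210*a) + 15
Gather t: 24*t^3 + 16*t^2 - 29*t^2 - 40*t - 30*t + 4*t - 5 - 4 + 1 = 24*t^3 - 13*t^2 - 66*t - 8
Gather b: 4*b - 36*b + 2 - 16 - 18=-32*b - 32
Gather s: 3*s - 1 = 3*s - 1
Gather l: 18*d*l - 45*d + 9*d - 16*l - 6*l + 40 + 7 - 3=-36*d + l*(18*d - 22) + 44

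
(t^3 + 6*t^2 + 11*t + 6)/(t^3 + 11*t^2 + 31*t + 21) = (t + 2)/(t + 7)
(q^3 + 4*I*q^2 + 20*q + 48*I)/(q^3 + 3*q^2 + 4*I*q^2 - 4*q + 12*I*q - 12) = (q^2 + 2*I*q + 24)/(q^2 + q*(3 + 2*I) + 6*I)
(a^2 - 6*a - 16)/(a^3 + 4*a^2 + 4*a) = (a - 8)/(a*(a + 2))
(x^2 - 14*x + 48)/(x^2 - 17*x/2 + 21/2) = 2*(x^2 - 14*x + 48)/(2*x^2 - 17*x + 21)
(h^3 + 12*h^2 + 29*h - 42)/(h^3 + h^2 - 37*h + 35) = (h + 6)/(h - 5)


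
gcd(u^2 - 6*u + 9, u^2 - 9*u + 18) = u - 3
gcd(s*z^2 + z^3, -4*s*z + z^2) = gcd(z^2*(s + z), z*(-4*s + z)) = z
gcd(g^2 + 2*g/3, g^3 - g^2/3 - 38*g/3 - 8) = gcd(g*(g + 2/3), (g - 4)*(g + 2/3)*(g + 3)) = g + 2/3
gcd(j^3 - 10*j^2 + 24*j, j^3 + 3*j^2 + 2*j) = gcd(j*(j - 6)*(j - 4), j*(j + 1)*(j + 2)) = j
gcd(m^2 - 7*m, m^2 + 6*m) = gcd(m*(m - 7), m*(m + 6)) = m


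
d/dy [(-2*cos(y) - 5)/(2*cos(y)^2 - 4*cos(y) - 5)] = 2*(-10*cos(y) - cos(2*y) + 4)*sin(y)/(4*cos(y) - cos(2*y) + 4)^2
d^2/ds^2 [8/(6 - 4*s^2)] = 48*(-2*s^2 - 1)/(2*s^2 - 3)^3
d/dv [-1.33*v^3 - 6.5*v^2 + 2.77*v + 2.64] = -3.99*v^2 - 13.0*v + 2.77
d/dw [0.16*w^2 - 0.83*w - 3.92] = 0.32*w - 0.83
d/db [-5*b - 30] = -5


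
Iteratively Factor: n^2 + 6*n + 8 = (n + 4)*(n + 2)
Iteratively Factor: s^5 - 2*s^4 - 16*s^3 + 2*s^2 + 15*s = (s - 5)*(s^4 + 3*s^3 - s^2 - 3*s) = (s - 5)*(s + 1)*(s^3 + 2*s^2 - 3*s) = (s - 5)*(s - 1)*(s + 1)*(s^2 + 3*s) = (s - 5)*(s - 1)*(s + 1)*(s + 3)*(s)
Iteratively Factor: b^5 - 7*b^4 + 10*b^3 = (b - 2)*(b^4 - 5*b^3) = b*(b - 2)*(b^3 - 5*b^2) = b*(b - 5)*(b - 2)*(b^2) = b^2*(b - 5)*(b - 2)*(b)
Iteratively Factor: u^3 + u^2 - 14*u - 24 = (u + 2)*(u^2 - u - 12) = (u - 4)*(u + 2)*(u + 3)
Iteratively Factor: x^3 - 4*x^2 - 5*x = (x - 5)*(x^2 + x) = (x - 5)*(x + 1)*(x)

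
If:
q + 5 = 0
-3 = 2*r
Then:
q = -5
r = -3/2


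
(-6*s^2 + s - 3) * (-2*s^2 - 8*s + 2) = 12*s^4 + 46*s^3 - 14*s^2 + 26*s - 6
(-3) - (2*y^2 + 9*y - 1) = -2*y^2 - 9*y - 2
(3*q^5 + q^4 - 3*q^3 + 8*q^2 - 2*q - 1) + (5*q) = 3*q^5 + q^4 - 3*q^3 + 8*q^2 + 3*q - 1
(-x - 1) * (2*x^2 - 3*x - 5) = -2*x^3 + x^2 + 8*x + 5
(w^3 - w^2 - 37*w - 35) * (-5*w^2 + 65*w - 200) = -5*w^5 + 70*w^4 - 80*w^3 - 2030*w^2 + 5125*w + 7000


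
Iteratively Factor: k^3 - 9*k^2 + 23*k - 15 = (k - 3)*(k^2 - 6*k + 5) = (k - 5)*(k - 3)*(k - 1)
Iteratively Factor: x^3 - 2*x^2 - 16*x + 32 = (x - 4)*(x^2 + 2*x - 8) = (x - 4)*(x + 4)*(x - 2)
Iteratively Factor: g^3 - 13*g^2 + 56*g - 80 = (g - 5)*(g^2 - 8*g + 16) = (g - 5)*(g - 4)*(g - 4)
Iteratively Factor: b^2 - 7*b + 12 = (b - 4)*(b - 3)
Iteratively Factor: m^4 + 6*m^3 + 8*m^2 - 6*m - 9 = (m + 3)*(m^3 + 3*m^2 - m - 3) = (m + 3)^2*(m^2 - 1) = (m + 1)*(m + 3)^2*(m - 1)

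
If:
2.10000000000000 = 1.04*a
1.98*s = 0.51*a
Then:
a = 2.02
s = 0.52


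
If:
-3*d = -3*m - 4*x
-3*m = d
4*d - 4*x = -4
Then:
No Solution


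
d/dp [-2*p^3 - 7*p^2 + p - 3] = -6*p^2 - 14*p + 1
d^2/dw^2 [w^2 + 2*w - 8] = 2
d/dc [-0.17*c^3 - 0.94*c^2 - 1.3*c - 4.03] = -0.51*c^2 - 1.88*c - 1.3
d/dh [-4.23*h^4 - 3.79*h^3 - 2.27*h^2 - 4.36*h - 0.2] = -16.92*h^3 - 11.37*h^2 - 4.54*h - 4.36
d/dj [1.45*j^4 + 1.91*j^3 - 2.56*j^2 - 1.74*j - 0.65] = 5.8*j^3 + 5.73*j^2 - 5.12*j - 1.74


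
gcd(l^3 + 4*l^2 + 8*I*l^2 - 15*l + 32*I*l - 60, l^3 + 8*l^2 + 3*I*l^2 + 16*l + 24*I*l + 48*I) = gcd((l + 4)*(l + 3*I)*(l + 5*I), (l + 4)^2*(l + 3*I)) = l^2 + l*(4 + 3*I) + 12*I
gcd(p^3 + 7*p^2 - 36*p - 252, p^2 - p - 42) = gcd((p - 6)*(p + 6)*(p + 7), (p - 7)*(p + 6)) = p + 6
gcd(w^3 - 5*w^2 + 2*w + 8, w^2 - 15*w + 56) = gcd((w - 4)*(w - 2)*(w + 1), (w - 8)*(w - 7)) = 1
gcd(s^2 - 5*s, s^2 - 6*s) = s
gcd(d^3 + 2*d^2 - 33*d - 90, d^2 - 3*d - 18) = d^2 - 3*d - 18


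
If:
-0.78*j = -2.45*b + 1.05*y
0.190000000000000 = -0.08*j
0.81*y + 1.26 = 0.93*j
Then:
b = -2.59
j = -2.38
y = -4.28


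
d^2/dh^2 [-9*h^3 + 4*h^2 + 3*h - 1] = 8 - 54*h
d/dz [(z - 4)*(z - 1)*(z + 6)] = 3*z^2 + 2*z - 26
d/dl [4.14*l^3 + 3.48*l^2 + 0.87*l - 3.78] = 12.42*l^2 + 6.96*l + 0.87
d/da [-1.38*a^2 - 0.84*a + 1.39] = -2.76*a - 0.84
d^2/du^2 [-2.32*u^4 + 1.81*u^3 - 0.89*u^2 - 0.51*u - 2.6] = -27.84*u^2 + 10.86*u - 1.78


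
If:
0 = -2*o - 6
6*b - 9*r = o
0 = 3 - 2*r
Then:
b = 7/4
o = -3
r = 3/2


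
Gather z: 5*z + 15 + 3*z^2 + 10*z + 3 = 3*z^2 + 15*z + 18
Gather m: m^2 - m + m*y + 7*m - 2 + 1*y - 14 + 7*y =m^2 + m*(y + 6) + 8*y - 16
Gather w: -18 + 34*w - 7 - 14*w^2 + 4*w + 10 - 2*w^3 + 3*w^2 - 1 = -2*w^3 - 11*w^2 + 38*w - 16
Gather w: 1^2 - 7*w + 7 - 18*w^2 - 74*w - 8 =-18*w^2 - 81*w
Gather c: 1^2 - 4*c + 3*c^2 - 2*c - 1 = 3*c^2 - 6*c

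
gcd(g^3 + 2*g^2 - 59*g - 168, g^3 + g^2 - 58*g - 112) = g^2 - g - 56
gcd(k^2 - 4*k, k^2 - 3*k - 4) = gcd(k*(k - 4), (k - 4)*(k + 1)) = k - 4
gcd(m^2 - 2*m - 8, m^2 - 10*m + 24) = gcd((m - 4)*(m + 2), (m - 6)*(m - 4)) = m - 4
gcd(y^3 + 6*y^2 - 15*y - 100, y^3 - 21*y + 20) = y^2 + y - 20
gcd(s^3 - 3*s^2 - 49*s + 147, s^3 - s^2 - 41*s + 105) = s^2 + 4*s - 21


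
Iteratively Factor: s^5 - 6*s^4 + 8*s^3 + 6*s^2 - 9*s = (s)*(s^4 - 6*s^3 + 8*s^2 + 6*s - 9) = s*(s - 1)*(s^3 - 5*s^2 + 3*s + 9) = s*(s - 3)*(s - 1)*(s^2 - 2*s - 3) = s*(s - 3)*(s - 1)*(s + 1)*(s - 3)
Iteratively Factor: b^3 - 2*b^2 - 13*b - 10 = (b + 1)*(b^2 - 3*b - 10) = (b - 5)*(b + 1)*(b + 2)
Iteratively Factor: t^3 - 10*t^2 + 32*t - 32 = (t - 4)*(t^2 - 6*t + 8) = (t - 4)*(t - 2)*(t - 4)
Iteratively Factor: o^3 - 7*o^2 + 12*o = (o - 4)*(o^2 - 3*o) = (o - 4)*(o - 3)*(o)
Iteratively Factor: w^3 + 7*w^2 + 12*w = (w)*(w^2 + 7*w + 12) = w*(w + 3)*(w + 4)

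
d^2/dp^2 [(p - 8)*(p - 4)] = 2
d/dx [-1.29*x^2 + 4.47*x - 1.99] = 4.47 - 2.58*x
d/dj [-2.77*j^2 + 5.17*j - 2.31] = 5.17 - 5.54*j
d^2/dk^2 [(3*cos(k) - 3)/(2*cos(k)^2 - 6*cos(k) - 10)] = 3*(9*sin(k)^4*cos(k) - sin(k)^4 + 40*sin(k)^2 + 77*cos(k)/4 + 45*cos(3*k)/4 - cos(5*k)/2 + 19)/(2*(sin(k)^2 + 3*cos(k) + 4)^3)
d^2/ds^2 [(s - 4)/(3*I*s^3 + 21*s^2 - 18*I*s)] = 2*(s*(I*s^2 + 7*s - 6*I)*(-3*I*s^2 - 14*s - (s - 4)*(3*I*s + 7) + 6*I) + (s - 4)*(3*I*s^2 + 14*s - 6*I)^2)/(3*s^3*(I*s^2 + 7*s - 6*I)^3)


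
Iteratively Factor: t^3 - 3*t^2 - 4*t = (t + 1)*(t^2 - 4*t) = t*(t + 1)*(t - 4)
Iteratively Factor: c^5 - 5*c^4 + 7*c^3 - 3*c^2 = (c - 3)*(c^4 - 2*c^3 + c^2) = (c - 3)*(c - 1)*(c^3 - c^2) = (c - 3)*(c - 1)^2*(c^2) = c*(c - 3)*(c - 1)^2*(c)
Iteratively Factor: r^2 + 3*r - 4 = (r - 1)*(r + 4)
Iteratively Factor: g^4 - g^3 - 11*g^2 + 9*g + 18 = (g + 3)*(g^3 - 4*g^2 + g + 6) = (g - 3)*(g + 3)*(g^2 - g - 2) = (g - 3)*(g + 1)*(g + 3)*(g - 2)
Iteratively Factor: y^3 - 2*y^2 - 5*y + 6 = (y - 3)*(y^2 + y - 2) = (y - 3)*(y - 1)*(y + 2)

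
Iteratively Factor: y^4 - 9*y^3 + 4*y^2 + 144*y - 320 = (y - 5)*(y^3 - 4*y^2 - 16*y + 64) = (y - 5)*(y + 4)*(y^2 - 8*y + 16) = (y - 5)*(y - 4)*(y + 4)*(y - 4)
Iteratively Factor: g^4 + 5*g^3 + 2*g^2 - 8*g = (g)*(g^3 + 5*g^2 + 2*g - 8) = g*(g + 4)*(g^2 + g - 2) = g*(g - 1)*(g + 4)*(g + 2)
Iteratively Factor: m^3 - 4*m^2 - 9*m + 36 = (m + 3)*(m^2 - 7*m + 12) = (m - 3)*(m + 3)*(m - 4)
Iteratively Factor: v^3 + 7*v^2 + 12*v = (v + 3)*(v^2 + 4*v) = v*(v + 3)*(v + 4)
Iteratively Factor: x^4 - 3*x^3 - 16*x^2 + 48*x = (x - 3)*(x^3 - 16*x) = x*(x - 3)*(x^2 - 16) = x*(x - 3)*(x + 4)*(x - 4)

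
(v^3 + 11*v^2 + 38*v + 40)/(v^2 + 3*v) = (v^3 + 11*v^2 + 38*v + 40)/(v*(v + 3))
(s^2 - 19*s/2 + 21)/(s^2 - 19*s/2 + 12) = (2*s^2 - 19*s + 42)/(2*s^2 - 19*s + 24)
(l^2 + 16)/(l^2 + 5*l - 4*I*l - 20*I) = (l + 4*I)/(l + 5)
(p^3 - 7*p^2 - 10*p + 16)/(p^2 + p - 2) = p - 8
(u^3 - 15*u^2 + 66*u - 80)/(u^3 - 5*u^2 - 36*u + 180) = (u^2 - 10*u + 16)/(u^2 - 36)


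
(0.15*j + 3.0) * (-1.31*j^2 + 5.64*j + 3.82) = -0.1965*j^3 - 3.084*j^2 + 17.493*j + 11.46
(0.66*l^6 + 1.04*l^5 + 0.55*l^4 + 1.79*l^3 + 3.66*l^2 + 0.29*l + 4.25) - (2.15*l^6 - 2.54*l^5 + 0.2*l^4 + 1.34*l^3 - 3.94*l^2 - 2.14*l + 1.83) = -1.49*l^6 + 3.58*l^5 + 0.35*l^4 + 0.45*l^3 + 7.6*l^2 + 2.43*l + 2.42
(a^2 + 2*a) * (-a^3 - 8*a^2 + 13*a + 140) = -a^5 - 10*a^4 - 3*a^3 + 166*a^2 + 280*a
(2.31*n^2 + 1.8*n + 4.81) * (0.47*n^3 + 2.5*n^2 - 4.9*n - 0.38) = 1.0857*n^5 + 6.621*n^4 - 4.5583*n^3 + 2.3272*n^2 - 24.253*n - 1.8278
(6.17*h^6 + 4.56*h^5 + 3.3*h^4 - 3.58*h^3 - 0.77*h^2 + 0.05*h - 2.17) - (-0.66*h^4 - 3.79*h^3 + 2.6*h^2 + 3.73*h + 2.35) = 6.17*h^6 + 4.56*h^5 + 3.96*h^4 + 0.21*h^3 - 3.37*h^2 - 3.68*h - 4.52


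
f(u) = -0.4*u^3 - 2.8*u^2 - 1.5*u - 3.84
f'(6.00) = -78.30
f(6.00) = -200.04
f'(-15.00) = -187.50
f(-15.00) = 738.66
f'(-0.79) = 2.18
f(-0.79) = -4.21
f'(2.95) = -28.46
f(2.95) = -42.90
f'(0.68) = -5.86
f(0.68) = -6.28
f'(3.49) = -35.66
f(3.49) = -60.18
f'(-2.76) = 4.81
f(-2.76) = -12.62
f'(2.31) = -20.84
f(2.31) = -27.18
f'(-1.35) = 3.87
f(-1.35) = -5.93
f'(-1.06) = 3.09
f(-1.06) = -4.92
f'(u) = -1.2*u^2 - 5.6*u - 1.5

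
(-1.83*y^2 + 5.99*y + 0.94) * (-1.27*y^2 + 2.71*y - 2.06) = 2.3241*y^4 - 12.5666*y^3 + 18.8089*y^2 - 9.792*y - 1.9364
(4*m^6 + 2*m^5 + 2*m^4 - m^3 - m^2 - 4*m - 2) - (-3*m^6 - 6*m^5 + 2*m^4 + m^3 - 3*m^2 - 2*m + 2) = 7*m^6 + 8*m^5 - 2*m^3 + 2*m^2 - 2*m - 4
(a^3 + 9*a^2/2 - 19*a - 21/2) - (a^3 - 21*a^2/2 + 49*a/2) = 15*a^2 - 87*a/2 - 21/2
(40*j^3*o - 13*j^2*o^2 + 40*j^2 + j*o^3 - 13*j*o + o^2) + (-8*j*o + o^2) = 40*j^3*o - 13*j^2*o^2 + 40*j^2 + j*o^3 - 21*j*o + 2*o^2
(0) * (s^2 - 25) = 0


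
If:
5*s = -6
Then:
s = -6/5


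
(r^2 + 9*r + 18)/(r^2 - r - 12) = (r + 6)/(r - 4)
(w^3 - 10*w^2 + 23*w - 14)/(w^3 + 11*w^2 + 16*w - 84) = (w^2 - 8*w + 7)/(w^2 + 13*w + 42)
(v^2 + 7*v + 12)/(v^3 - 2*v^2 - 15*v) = (v + 4)/(v*(v - 5))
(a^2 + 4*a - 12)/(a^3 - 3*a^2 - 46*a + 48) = (a - 2)/(a^2 - 9*a + 8)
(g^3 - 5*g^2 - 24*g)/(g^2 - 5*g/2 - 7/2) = 2*g*(-g^2 + 5*g + 24)/(-2*g^2 + 5*g + 7)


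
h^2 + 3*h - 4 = (h - 1)*(h + 4)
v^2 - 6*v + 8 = (v - 4)*(v - 2)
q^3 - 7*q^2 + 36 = (q - 6)*(q - 3)*(q + 2)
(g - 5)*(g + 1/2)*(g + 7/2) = g^3 - g^2 - 73*g/4 - 35/4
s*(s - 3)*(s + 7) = s^3 + 4*s^2 - 21*s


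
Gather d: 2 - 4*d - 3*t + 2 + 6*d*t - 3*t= d*(6*t - 4) - 6*t + 4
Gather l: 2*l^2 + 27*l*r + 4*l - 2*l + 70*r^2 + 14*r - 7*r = 2*l^2 + l*(27*r + 2) + 70*r^2 + 7*r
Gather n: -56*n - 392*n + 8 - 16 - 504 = -448*n - 512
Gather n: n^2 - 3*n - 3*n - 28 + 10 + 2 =n^2 - 6*n - 16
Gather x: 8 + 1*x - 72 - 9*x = -8*x - 64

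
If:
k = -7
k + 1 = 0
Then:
No Solution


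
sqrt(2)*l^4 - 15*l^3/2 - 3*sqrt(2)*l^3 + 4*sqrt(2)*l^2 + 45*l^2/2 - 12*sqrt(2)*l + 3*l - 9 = (l - 3)*(l - 3*sqrt(2))*(l - sqrt(2))*(sqrt(2)*l + 1/2)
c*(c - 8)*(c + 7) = c^3 - c^2 - 56*c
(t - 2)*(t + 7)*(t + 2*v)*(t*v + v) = t^4*v + 2*t^3*v^2 + 6*t^3*v + 12*t^2*v^2 - 9*t^2*v - 18*t*v^2 - 14*t*v - 28*v^2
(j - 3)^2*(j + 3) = j^3 - 3*j^2 - 9*j + 27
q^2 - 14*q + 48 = (q - 8)*(q - 6)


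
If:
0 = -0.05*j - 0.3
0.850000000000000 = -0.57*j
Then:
No Solution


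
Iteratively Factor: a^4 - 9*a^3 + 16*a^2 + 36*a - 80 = (a + 2)*(a^3 - 11*a^2 + 38*a - 40) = (a - 4)*(a + 2)*(a^2 - 7*a + 10) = (a - 4)*(a - 2)*(a + 2)*(a - 5)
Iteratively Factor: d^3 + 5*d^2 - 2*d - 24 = (d + 3)*(d^2 + 2*d - 8) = (d + 3)*(d + 4)*(d - 2)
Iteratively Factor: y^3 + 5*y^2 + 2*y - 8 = (y + 2)*(y^2 + 3*y - 4) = (y + 2)*(y + 4)*(y - 1)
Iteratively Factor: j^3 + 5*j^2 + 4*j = (j)*(j^2 + 5*j + 4) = j*(j + 1)*(j + 4)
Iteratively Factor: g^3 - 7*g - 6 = (g + 2)*(g^2 - 2*g - 3) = (g + 1)*(g + 2)*(g - 3)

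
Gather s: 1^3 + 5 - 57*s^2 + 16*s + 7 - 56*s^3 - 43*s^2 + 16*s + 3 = -56*s^3 - 100*s^2 + 32*s + 16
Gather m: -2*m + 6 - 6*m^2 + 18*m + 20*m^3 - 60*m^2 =20*m^3 - 66*m^2 + 16*m + 6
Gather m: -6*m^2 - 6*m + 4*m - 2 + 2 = -6*m^2 - 2*m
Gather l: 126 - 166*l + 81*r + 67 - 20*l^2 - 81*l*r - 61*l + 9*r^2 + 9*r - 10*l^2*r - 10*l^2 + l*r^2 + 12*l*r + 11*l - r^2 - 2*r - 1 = l^2*(-10*r - 30) + l*(r^2 - 69*r - 216) + 8*r^2 + 88*r + 192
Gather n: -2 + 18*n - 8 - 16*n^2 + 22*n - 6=-16*n^2 + 40*n - 16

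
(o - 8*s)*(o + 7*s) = o^2 - o*s - 56*s^2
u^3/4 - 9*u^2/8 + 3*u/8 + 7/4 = (u/4 + 1/4)*(u - 7/2)*(u - 2)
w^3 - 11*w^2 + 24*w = w*(w - 8)*(w - 3)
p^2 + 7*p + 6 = (p + 1)*(p + 6)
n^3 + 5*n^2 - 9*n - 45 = (n - 3)*(n + 3)*(n + 5)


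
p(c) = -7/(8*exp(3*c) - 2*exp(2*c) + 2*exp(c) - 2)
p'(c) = -7*(-24*exp(3*c) + 4*exp(2*c) - 2*exp(c))/(8*exp(3*c) - 2*exp(2*c) + 2*exp(c) - 2)^2 = (42*exp(2*c) - 7*exp(c) + 7/2)*exp(c)/(4*exp(3*c) - exp(2*c) + exp(c) - 1)^2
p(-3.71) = 3.59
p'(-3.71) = 0.09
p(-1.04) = 5.88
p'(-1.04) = 6.27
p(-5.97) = 3.51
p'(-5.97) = 0.01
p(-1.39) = 4.66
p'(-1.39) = 1.93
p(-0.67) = 16.34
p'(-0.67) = 121.76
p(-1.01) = 6.09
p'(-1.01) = 7.18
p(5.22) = -0.00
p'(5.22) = 0.00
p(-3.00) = 3.68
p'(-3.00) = 0.18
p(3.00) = 0.00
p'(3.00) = 0.00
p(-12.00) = 3.50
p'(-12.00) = 0.00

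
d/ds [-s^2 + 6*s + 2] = 6 - 2*s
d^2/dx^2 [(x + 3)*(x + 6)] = 2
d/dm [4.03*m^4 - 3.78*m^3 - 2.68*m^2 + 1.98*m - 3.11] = 16.12*m^3 - 11.34*m^2 - 5.36*m + 1.98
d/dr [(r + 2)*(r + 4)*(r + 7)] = 3*r^2 + 26*r + 50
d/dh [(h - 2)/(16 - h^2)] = (-h^2 + 2*h*(h - 2) + 16)/(h^2 - 16)^2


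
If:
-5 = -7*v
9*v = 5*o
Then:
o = 9/7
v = 5/7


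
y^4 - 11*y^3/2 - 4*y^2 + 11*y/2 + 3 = (y - 6)*(y - 1)*(y + 1/2)*(y + 1)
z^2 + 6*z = z*(z + 6)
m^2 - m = m*(m - 1)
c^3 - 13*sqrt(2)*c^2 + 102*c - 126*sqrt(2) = (c - 7*sqrt(2))*(c - 3*sqrt(2))^2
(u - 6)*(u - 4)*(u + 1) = u^3 - 9*u^2 + 14*u + 24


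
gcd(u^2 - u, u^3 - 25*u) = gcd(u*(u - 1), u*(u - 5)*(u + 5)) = u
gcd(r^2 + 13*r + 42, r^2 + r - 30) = r + 6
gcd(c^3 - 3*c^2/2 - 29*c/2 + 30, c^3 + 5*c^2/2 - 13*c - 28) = c + 4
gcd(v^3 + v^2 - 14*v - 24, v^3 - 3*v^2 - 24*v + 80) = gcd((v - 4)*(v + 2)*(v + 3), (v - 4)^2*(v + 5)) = v - 4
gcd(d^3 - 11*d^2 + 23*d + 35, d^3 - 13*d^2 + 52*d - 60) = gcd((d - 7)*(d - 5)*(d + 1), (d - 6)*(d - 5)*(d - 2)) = d - 5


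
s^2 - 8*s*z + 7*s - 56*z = (s + 7)*(s - 8*z)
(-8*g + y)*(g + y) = -8*g^2 - 7*g*y + y^2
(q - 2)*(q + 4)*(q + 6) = q^3 + 8*q^2 + 4*q - 48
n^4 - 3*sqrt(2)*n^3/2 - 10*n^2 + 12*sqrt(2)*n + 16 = (n - 2*sqrt(2))^2*(n + sqrt(2)/2)*(n + 2*sqrt(2))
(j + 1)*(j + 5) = j^2 + 6*j + 5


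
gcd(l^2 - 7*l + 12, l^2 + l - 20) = l - 4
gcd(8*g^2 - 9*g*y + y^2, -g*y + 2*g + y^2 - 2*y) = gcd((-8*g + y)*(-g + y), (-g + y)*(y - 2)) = -g + y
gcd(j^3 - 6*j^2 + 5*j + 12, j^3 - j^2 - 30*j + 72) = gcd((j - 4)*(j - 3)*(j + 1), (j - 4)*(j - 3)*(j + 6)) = j^2 - 7*j + 12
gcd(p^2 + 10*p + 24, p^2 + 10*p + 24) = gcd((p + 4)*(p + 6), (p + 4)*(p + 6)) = p^2 + 10*p + 24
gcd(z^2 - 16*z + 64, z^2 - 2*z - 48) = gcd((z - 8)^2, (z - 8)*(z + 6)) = z - 8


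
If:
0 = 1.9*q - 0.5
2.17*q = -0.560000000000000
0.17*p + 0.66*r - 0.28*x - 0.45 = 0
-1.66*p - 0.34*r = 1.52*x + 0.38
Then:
No Solution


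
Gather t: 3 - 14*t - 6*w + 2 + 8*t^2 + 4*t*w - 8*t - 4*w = 8*t^2 + t*(4*w - 22) - 10*w + 5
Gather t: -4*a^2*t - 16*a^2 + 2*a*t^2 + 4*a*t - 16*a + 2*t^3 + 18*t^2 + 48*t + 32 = -16*a^2 - 16*a + 2*t^3 + t^2*(2*a + 18) + t*(-4*a^2 + 4*a + 48) + 32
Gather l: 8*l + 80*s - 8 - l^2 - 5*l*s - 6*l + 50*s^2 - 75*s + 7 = -l^2 + l*(2 - 5*s) + 50*s^2 + 5*s - 1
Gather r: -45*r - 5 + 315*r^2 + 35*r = 315*r^2 - 10*r - 5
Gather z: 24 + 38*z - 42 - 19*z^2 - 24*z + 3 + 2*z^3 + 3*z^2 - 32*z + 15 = 2*z^3 - 16*z^2 - 18*z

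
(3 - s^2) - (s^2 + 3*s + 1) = -2*s^2 - 3*s + 2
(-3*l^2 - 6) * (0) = 0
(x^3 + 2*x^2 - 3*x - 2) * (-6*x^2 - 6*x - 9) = -6*x^5 - 18*x^4 - 3*x^3 + 12*x^2 + 39*x + 18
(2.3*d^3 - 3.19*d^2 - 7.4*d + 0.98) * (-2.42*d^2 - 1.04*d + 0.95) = -5.566*d^5 + 5.3278*d^4 + 23.4106*d^3 + 2.2939*d^2 - 8.0492*d + 0.931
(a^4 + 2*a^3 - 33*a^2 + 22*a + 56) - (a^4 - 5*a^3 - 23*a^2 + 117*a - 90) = 7*a^3 - 10*a^2 - 95*a + 146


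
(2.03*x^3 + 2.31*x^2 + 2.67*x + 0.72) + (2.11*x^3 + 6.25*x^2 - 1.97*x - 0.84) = 4.14*x^3 + 8.56*x^2 + 0.7*x - 0.12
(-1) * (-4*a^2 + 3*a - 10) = 4*a^2 - 3*a + 10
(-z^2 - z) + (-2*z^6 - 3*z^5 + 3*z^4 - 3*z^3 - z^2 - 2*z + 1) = -2*z^6 - 3*z^5 + 3*z^4 - 3*z^3 - 2*z^2 - 3*z + 1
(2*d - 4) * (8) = 16*d - 32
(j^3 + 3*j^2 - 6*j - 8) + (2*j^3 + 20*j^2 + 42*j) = 3*j^3 + 23*j^2 + 36*j - 8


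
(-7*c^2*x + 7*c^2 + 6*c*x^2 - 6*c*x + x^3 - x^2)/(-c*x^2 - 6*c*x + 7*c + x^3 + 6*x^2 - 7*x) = (7*c + x)/(x + 7)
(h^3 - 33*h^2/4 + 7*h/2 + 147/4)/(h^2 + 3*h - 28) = (4*h^3 - 33*h^2 + 14*h + 147)/(4*(h^2 + 3*h - 28))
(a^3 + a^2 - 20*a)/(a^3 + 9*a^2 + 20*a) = (a - 4)/(a + 4)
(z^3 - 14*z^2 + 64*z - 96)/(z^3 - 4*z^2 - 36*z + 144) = (z - 4)/(z + 6)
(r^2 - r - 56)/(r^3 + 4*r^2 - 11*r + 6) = (r^2 - r - 56)/(r^3 + 4*r^2 - 11*r + 6)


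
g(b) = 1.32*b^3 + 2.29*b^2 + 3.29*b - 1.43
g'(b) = 3.96*b^2 + 4.58*b + 3.29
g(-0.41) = -2.48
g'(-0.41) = 2.08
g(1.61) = 15.31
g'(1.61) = 20.93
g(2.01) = 25.15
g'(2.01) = 28.49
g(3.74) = 111.96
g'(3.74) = 75.81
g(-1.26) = -4.58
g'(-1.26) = 3.81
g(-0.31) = -2.27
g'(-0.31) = 2.25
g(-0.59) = -2.85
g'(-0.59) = 1.97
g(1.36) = 10.60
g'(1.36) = 16.84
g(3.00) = 64.69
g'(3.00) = 52.67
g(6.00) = 385.87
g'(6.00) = 173.33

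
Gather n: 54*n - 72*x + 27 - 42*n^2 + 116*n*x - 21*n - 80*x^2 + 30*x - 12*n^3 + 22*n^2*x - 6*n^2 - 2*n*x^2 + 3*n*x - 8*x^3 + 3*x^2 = -12*n^3 + n^2*(22*x - 48) + n*(-2*x^2 + 119*x + 33) - 8*x^3 - 77*x^2 - 42*x + 27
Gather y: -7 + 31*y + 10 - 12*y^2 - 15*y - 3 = -12*y^2 + 16*y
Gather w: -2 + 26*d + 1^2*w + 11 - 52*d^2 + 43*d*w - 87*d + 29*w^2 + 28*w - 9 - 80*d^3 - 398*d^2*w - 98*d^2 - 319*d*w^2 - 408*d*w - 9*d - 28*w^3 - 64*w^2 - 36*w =-80*d^3 - 150*d^2 - 70*d - 28*w^3 + w^2*(-319*d - 35) + w*(-398*d^2 - 365*d - 7)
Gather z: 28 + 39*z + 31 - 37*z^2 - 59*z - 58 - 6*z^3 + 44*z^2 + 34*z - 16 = -6*z^3 + 7*z^2 + 14*z - 15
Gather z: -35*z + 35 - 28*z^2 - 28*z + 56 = -28*z^2 - 63*z + 91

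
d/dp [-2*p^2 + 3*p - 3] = 3 - 4*p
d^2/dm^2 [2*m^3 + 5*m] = 12*m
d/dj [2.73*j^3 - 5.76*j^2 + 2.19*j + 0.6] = 8.19*j^2 - 11.52*j + 2.19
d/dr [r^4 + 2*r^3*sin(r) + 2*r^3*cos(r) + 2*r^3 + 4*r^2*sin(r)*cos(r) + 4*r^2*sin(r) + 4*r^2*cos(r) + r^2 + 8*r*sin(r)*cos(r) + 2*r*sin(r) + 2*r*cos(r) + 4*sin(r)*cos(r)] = 2*sqrt(2)*r^3*cos(r + pi/4) + 4*r^3 + 4*r^2*sin(r) + 8*r^2*cos(r) + 4*r^2*cos(2*r) + 2*sqrt(2)*r^2*cos(r + pi/4) + 6*r^2 + 4*r*sin(r) + 2*sqrt(2)*r*sin(r + pi/4) + 4*sqrt(2)*r*sin(2*r + pi/4) + 8*r*cos(r) + 4*r*cos(2*r) + 2*r + 2*sqrt(2)*sin(r + pi/4) + 4*sqrt(2)*sin(2*r + pi/4)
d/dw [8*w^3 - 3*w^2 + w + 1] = 24*w^2 - 6*w + 1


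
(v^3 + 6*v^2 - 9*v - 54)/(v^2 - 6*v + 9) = (v^2 + 9*v + 18)/(v - 3)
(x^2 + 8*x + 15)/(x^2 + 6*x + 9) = (x + 5)/(x + 3)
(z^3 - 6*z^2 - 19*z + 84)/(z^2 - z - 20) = (z^2 - 10*z + 21)/(z - 5)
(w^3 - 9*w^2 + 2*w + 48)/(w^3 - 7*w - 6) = (w - 8)/(w + 1)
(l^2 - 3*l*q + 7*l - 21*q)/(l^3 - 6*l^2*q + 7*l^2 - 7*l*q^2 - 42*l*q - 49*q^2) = (-l + 3*q)/(-l^2 + 6*l*q + 7*q^2)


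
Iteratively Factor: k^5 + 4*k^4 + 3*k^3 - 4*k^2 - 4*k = (k - 1)*(k^4 + 5*k^3 + 8*k^2 + 4*k) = (k - 1)*(k + 2)*(k^3 + 3*k^2 + 2*k) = (k - 1)*(k + 2)^2*(k^2 + k) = k*(k - 1)*(k + 2)^2*(k + 1)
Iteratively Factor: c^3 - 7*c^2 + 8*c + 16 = (c + 1)*(c^2 - 8*c + 16) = (c - 4)*(c + 1)*(c - 4)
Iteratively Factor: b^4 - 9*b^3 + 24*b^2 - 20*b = (b - 5)*(b^3 - 4*b^2 + 4*b) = (b - 5)*(b - 2)*(b^2 - 2*b) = (b - 5)*(b - 2)^2*(b)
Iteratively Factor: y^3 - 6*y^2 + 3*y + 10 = (y - 5)*(y^2 - y - 2) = (y - 5)*(y + 1)*(y - 2)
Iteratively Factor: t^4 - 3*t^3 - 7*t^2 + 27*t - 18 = (t - 1)*(t^3 - 2*t^2 - 9*t + 18) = (t - 3)*(t - 1)*(t^2 + t - 6) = (t - 3)*(t - 1)*(t + 3)*(t - 2)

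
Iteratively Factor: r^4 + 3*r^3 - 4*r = (r)*(r^3 + 3*r^2 - 4) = r*(r + 2)*(r^2 + r - 2) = r*(r - 1)*(r + 2)*(r + 2)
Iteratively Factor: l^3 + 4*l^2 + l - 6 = (l + 2)*(l^2 + 2*l - 3) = (l + 2)*(l + 3)*(l - 1)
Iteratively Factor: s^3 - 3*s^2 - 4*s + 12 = (s - 3)*(s^2 - 4) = (s - 3)*(s - 2)*(s + 2)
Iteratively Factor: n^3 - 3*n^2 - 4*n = (n - 4)*(n^2 + n) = n*(n - 4)*(n + 1)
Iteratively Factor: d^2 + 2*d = (d + 2)*(d)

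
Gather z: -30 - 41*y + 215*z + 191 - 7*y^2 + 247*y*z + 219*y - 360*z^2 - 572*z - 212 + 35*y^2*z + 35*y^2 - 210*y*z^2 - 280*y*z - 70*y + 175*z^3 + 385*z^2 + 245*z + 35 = 28*y^2 + 108*y + 175*z^3 + z^2*(25 - 210*y) + z*(35*y^2 - 33*y - 112) - 16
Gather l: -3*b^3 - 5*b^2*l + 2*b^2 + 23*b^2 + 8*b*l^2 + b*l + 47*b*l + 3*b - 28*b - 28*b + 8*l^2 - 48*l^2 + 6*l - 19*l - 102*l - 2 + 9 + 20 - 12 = -3*b^3 + 25*b^2 - 53*b + l^2*(8*b - 40) + l*(-5*b^2 + 48*b - 115) + 15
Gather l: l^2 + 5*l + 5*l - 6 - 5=l^2 + 10*l - 11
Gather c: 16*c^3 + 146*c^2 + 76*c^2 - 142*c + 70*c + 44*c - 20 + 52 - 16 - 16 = 16*c^3 + 222*c^2 - 28*c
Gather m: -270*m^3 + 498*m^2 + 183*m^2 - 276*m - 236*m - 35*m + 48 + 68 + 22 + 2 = -270*m^3 + 681*m^2 - 547*m + 140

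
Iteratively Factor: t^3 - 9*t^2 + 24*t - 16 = (t - 1)*(t^2 - 8*t + 16) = (t - 4)*(t - 1)*(t - 4)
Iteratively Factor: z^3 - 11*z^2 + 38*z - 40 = (z - 4)*(z^2 - 7*z + 10) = (z - 5)*(z - 4)*(z - 2)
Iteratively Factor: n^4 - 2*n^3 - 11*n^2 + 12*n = (n)*(n^3 - 2*n^2 - 11*n + 12) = n*(n + 3)*(n^2 - 5*n + 4) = n*(n - 4)*(n + 3)*(n - 1)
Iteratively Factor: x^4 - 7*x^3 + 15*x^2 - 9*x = (x)*(x^3 - 7*x^2 + 15*x - 9) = x*(x - 1)*(x^2 - 6*x + 9) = x*(x - 3)*(x - 1)*(x - 3)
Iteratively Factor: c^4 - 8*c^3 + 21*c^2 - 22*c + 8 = (c - 1)*(c^3 - 7*c^2 + 14*c - 8) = (c - 1)^2*(c^2 - 6*c + 8) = (c - 2)*(c - 1)^2*(c - 4)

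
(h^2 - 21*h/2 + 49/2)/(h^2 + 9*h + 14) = (2*h^2 - 21*h + 49)/(2*(h^2 + 9*h + 14))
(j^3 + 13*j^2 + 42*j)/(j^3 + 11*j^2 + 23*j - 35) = j*(j + 6)/(j^2 + 4*j - 5)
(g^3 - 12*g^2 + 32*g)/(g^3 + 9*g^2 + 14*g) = (g^2 - 12*g + 32)/(g^2 + 9*g + 14)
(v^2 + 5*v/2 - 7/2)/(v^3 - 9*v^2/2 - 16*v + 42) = (v - 1)/(v^2 - 8*v + 12)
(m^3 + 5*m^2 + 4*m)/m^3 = 1 + 5/m + 4/m^2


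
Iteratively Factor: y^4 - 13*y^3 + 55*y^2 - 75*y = (y - 5)*(y^3 - 8*y^2 + 15*y) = (y - 5)*(y - 3)*(y^2 - 5*y) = y*(y - 5)*(y - 3)*(y - 5)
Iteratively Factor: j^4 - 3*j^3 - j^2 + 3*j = (j - 3)*(j^3 - j) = (j - 3)*(j + 1)*(j^2 - j) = j*(j - 3)*(j + 1)*(j - 1)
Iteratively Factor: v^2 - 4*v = (v - 4)*(v)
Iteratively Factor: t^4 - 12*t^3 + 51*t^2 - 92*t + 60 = (t - 2)*(t^3 - 10*t^2 + 31*t - 30) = (t - 5)*(t - 2)*(t^2 - 5*t + 6) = (t - 5)*(t - 2)^2*(t - 3)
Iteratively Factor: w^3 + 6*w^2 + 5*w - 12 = (w + 4)*(w^2 + 2*w - 3) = (w - 1)*(w + 4)*(w + 3)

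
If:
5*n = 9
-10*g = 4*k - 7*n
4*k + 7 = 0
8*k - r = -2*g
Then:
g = 49/25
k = -7/4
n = 9/5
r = -252/25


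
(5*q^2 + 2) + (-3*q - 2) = 5*q^2 - 3*q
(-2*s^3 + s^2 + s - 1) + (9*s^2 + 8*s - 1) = -2*s^3 + 10*s^2 + 9*s - 2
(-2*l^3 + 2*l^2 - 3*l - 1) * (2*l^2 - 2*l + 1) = -4*l^5 + 8*l^4 - 12*l^3 + 6*l^2 - l - 1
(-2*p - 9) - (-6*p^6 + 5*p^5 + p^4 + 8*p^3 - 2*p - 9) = 6*p^6 - 5*p^5 - p^4 - 8*p^3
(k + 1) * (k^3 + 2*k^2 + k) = k^4 + 3*k^3 + 3*k^2 + k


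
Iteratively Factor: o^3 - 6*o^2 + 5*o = (o)*(o^2 - 6*o + 5) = o*(o - 5)*(o - 1)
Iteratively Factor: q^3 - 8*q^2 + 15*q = (q)*(q^2 - 8*q + 15) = q*(q - 3)*(q - 5)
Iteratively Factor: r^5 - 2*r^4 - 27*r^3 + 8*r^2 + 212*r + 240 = (r + 3)*(r^4 - 5*r^3 - 12*r^2 + 44*r + 80) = (r - 5)*(r + 3)*(r^3 - 12*r - 16) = (r - 5)*(r - 4)*(r + 3)*(r^2 + 4*r + 4) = (r - 5)*(r - 4)*(r + 2)*(r + 3)*(r + 2)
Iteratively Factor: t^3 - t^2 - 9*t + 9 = (t - 1)*(t^2 - 9) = (t - 1)*(t + 3)*(t - 3)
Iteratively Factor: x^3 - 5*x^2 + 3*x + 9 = (x - 3)*(x^2 - 2*x - 3) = (x - 3)*(x + 1)*(x - 3)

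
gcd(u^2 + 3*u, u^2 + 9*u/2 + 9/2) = u + 3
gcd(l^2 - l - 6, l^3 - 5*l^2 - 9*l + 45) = l - 3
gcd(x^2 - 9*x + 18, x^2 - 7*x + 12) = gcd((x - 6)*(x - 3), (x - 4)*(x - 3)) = x - 3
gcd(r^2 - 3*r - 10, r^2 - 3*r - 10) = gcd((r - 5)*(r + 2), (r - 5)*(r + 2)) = r^2 - 3*r - 10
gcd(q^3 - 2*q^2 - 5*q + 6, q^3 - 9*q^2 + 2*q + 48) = q^2 - q - 6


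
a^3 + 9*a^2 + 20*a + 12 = (a + 1)*(a + 2)*(a + 6)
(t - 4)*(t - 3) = t^2 - 7*t + 12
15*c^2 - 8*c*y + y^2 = (-5*c + y)*(-3*c + y)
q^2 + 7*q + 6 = (q + 1)*(q + 6)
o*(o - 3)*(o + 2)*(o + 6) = o^4 + 5*o^3 - 12*o^2 - 36*o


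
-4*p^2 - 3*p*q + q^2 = (-4*p + q)*(p + q)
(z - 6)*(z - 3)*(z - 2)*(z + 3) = z^4 - 8*z^3 + 3*z^2 + 72*z - 108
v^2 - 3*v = v*(v - 3)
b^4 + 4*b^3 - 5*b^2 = b^2*(b - 1)*(b + 5)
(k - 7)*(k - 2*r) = k^2 - 2*k*r - 7*k + 14*r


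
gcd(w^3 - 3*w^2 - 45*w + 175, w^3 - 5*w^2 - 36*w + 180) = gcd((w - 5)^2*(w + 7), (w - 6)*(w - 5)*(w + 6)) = w - 5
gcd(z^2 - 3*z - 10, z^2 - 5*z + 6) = 1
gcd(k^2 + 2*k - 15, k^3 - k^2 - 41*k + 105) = k - 3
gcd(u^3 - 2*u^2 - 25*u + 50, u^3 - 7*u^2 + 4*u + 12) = u - 2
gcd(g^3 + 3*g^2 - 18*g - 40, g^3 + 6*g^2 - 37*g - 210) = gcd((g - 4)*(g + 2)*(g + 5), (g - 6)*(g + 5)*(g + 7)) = g + 5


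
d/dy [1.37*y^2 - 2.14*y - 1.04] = 2.74*y - 2.14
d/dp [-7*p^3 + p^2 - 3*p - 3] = -21*p^2 + 2*p - 3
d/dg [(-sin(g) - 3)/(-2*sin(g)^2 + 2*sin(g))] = (-cos(g) - 6/tan(g) + 3*cos(g)/sin(g)^2)/(2*(sin(g) - 1)^2)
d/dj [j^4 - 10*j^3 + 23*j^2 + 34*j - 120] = 4*j^3 - 30*j^2 + 46*j + 34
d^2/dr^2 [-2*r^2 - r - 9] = -4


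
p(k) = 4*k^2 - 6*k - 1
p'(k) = 8*k - 6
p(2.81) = 13.72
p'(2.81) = 16.48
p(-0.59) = 3.93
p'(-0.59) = -10.72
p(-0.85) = 6.99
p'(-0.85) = -12.80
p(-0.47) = 2.70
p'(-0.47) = -9.76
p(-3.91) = 83.61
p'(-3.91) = -37.28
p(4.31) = 47.44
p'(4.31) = 28.48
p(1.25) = -2.25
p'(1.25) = 4.00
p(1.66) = 0.06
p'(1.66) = 7.28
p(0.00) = -1.00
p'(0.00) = -6.00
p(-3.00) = 53.00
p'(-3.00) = -30.00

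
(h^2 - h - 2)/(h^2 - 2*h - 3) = (h - 2)/(h - 3)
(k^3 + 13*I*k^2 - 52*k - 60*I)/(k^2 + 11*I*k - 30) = k + 2*I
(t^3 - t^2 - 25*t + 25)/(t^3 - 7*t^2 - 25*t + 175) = (t - 1)/(t - 7)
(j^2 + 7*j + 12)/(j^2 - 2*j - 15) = (j + 4)/(j - 5)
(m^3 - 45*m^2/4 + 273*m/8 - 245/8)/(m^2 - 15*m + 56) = (8*m^2 - 34*m + 35)/(8*(m - 8))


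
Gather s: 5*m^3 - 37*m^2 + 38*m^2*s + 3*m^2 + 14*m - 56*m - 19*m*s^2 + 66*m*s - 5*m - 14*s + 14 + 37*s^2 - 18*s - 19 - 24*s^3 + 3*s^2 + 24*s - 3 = 5*m^3 - 34*m^2 - 47*m - 24*s^3 + s^2*(40 - 19*m) + s*(38*m^2 + 66*m - 8) - 8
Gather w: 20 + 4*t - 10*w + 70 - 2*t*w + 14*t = 18*t + w*(-2*t - 10) + 90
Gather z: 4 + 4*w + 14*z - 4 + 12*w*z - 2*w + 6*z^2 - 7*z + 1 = 2*w + 6*z^2 + z*(12*w + 7) + 1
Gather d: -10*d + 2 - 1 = 1 - 10*d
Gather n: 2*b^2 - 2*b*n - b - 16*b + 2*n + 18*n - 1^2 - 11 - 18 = 2*b^2 - 17*b + n*(20 - 2*b) - 30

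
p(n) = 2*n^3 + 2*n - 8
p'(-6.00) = 218.00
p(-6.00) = -452.00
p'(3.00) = 56.00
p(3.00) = 52.00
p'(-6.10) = 225.26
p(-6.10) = -474.16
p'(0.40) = 2.96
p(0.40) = -7.07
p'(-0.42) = 3.06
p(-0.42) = -8.99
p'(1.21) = 10.78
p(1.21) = -2.04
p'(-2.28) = 33.19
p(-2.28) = -36.26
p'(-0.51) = 3.56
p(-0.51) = -9.29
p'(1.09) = 9.13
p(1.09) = -3.23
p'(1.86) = 22.76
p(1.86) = 8.59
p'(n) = 6*n^2 + 2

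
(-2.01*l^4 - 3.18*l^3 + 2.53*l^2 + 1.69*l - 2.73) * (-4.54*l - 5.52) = 9.1254*l^5 + 25.5324*l^4 + 6.0674*l^3 - 21.6382*l^2 + 3.0654*l + 15.0696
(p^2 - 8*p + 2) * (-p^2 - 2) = -p^4 + 8*p^3 - 4*p^2 + 16*p - 4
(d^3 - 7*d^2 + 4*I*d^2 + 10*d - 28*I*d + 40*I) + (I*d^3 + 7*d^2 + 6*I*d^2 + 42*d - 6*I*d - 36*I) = d^3 + I*d^3 + 10*I*d^2 + 52*d - 34*I*d + 4*I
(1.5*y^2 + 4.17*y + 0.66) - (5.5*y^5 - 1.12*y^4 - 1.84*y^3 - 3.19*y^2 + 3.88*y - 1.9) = -5.5*y^5 + 1.12*y^4 + 1.84*y^3 + 4.69*y^2 + 0.29*y + 2.56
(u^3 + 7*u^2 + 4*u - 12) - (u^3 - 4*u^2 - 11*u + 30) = 11*u^2 + 15*u - 42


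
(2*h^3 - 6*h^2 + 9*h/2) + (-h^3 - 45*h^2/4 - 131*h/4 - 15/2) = h^3 - 69*h^2/4 - 113*h/4 - 15/2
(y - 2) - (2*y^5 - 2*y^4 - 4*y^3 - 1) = -2*y^5 + 2*y^4 + 4*y^3 + y - 1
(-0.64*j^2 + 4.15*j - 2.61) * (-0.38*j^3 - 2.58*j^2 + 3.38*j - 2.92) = 0.2432*j^5 + 0.0741999999999998*j^4 - 11.8784*j^3 + 22.6296*j^2 - 20.9398*j + 7.6212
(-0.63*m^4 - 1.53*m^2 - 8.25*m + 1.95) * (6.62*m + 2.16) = -4.1706*m^5 - 1.3608*m^4 - 10.1286*m^3 - 57.9198*m^2 - 4.911*m + 4.212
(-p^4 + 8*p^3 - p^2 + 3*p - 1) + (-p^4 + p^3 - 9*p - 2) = -2*p^4 + 9*p^3 - p^2 - 6*p - 3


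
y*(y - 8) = y^2 - 8*y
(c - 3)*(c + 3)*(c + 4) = c^3 + 4*c^2 - 9*c - 36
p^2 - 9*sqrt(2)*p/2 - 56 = (p - 8*sqrt(2))*(p + 7*sqrt(2)/2)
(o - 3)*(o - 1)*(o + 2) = o^3 - 2*o^2 - 5*o + 6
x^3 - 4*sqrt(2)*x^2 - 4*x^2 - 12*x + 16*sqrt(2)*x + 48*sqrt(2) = (x - 6)*(x + 2)*(x - 4*sqrt(2))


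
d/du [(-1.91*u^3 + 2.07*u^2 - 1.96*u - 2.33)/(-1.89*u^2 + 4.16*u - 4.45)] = (3.6099*u^4 - 15.8912*u^3 + 30.4053*u^2 - 27.2304*u + 18.4148)/(3.5721*u^4 - 15.7248*u^3 + 34.1266*u^2 - 37.024*u + 19.8025)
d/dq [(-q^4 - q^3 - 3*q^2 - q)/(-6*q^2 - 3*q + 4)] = (12*q^5 + 15*q^4 - 10*q^3 - 9*q^2 - 24*q - 4)/(36*q^4 + 36*q^3 - 39*q^2 - 24*q + 16)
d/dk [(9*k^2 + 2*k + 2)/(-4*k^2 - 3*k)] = (-19*k^2 + 16*k + 6)/(k^2*(16*k^2 + 24*k + 9))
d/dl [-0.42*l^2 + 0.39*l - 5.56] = 0.39 - 0.84*l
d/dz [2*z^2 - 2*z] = 4*z - 2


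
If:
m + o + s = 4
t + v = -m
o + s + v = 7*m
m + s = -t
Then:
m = v/8 + 1/2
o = 7/2 - 9*v/8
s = v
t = -9*v/8 - 1/2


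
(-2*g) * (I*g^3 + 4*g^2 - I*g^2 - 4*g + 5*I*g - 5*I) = -2*I*g^4 - 8*g^3 + 2*I*g^3 + 8*g^2 - 10*I*g^2 + 10*I*g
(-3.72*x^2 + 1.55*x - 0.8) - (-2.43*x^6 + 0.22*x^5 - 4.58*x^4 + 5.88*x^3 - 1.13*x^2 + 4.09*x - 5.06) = 2.43*x^6 - 0.22*x^5 + 4.58*x^4 - 5.88*x^3 - 2.59*x^2 - 2.54*x + 4.26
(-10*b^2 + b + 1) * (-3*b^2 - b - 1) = 30*b^4 + 7*b^3 + 6*b^2 - 2*b - 1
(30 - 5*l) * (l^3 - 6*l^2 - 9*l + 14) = -5*l^4 + 60*l^3 - 135*l^2 - 340*l + 420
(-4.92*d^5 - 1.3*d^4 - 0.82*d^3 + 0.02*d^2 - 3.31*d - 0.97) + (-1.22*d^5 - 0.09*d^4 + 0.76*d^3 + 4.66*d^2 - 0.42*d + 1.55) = -6.14*d^5 - 1.39*d^4 - 0.0599999999999999*d^3 + 4.68*d^2 - 3.73*d + 0.58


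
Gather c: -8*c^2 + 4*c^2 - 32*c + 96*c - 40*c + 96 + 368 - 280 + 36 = -4*c^2 + 24*c + 220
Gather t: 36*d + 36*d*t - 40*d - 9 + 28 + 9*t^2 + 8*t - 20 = -4*d + 9*t^2 + t*(36*d + 8) - 1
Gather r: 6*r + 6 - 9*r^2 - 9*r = -9*r^2 - 3*r + 6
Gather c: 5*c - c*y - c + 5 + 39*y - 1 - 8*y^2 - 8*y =c*(4 - y) - 8*y^2 + 31*y + 4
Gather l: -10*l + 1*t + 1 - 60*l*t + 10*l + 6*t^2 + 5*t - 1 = -60*l*t + 6*t^2 + 6*t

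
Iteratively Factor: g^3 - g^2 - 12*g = (g)*(g^2 - g - 12) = g*(g + 3)*(g - 4)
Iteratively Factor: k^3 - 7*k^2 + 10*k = (k - 5)*(k^2 - 2*k) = k*(k - 5)*(k - 2)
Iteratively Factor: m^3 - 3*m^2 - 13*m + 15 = (m + 3)*(m^2 - 6*m + 5) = (m - 5)*(m + 3)*(m - 1)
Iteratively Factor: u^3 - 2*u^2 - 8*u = (u)*(u^2 - 2*u - 8) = u*(u + 2)*(u - 4)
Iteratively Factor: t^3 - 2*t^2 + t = (t - 1)*(t^2 - t) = (t - 1)^2*(t)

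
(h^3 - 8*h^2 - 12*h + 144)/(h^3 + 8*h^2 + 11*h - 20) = (h^2 - 12*h + 36)/(h^2 + 4*h - 5)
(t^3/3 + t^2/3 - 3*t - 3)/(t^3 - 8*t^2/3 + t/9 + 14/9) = 3*(t^3 + t^2 - 9*t - 9)/(9*t^3 - 24*t^2 + t + 14)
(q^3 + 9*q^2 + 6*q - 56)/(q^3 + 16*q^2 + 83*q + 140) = (q - 2)/(q + 5)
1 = 1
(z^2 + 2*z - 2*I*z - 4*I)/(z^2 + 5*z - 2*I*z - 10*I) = (z + 2)/(z + 5)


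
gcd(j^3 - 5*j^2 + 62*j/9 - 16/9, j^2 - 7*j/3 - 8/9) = j - 8/3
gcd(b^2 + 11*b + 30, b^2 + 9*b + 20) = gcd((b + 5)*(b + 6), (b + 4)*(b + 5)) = b + 5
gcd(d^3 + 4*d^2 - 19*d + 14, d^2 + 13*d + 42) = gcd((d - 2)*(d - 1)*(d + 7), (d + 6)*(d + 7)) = d + 7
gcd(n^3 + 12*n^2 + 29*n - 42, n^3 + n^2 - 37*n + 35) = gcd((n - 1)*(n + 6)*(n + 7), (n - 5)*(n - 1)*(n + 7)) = n^2 + 6*n - 7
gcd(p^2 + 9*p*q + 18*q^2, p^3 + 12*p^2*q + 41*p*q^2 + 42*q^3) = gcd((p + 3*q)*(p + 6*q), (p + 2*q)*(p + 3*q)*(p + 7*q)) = p + 3*q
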